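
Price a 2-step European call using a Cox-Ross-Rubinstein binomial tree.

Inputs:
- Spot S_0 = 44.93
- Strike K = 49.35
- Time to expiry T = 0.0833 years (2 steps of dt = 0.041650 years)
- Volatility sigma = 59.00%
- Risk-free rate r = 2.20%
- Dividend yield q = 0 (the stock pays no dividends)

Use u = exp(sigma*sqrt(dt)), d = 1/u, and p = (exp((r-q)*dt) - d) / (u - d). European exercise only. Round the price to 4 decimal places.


Answer: Price = V(0,0) = 1.7504

Derivation:
dt = T/N = 0.041650
u = exp(sigma*sqrt(dt)) = 1.127958; d = 1/u = 0.886558
p = (exp((r-q)*dt) - d) / (u - d) = 0.473732
Discount per step: exp(-r*dt) = 0.999084
Stock lattice S(k, i) with i counting down-moves:
  k=0: S(0,0) = 44.9300
  k=1: S(1,0) = 50.6792; S(1,1) = 39.8330
  k=2: S(2,0) = 57.1640; S(2,1) = 44.9300; S(2,2) = 35.3143
Terminal payoffs V(N, i) = max(S_T - K, 0):
  V(2,0) = 7.813983; V(2,1) = 0.000000; V(2,2) = 0.000000
Backward induction: V(k, i) = exp(-r*dt) * [p * V(k+1, i) + (1-p) * V(k+1, i+1)].
  V(1,0) = exp(-r*dt) * [p*7.813983 + (1-p)*0.000000] = 3.698340
  V(1,1) = exp(-r*dt) * [p*0.000000 + (1-p)*0.000000] = 0.000000
  V(0,0) = exp(-r*dt) * [p*3.698340 + (1-p)*0.000000] = 1.750416


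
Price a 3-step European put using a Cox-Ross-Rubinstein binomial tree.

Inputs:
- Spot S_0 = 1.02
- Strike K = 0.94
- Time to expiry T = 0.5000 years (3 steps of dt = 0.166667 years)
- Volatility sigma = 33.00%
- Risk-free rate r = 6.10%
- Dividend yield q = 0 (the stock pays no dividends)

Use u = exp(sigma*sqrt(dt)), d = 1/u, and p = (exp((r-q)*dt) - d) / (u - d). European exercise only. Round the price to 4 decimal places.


Answer: Price = V(0,0) = 0.0481

Derivation:
dt = T/N = 0.166667
u = exp(sigma*sqrt(dt)) = 1.144219; d = 1/u = 0.873959
p = (exp((r-q)*dt) - d) / (u - d) = 0.504180
Discount per step: exp(-r*dt) = 0.989885
Stock lattice S(k, i) with i counting down-moves:
  k=0: S(0,0) = 1.0200
  k=1: S(1,0) = 1.1671; S(1,1) = 0.8914
  k=2: S(2,0) = 1.3354; S(2,1) = 1.0200; S(2,2) = 0.7791
  k=3: S(3,0) = 1.5280; S(3,1) = 1.1671; S(3,2) = 0.8914; S(3,3) = 0.6809
Terminal payoffs V(N, i) = max(K - S_T, 0):
  V(3,0) = 0.000000; V(3,1) = 0.000000; V(3,2) = 0.048562; V(3,3) = 0.259116
Backward induction: V(k, i) = exp(-r*dt) * [p * V(k+1, i) + (1-p) * V(k+1, i+1)].
  V(2,0) = exp(-r*dt) * [p*0.000000 + (1-p)*0.000000] = 0.000000
  V(2,1) = exp(-r*dt) * [p*0.000000 + (1-p)*0.048562] = 0.023834
  V(2,2) = exp(-r*dt) * [p*0.048562 + (1-p)*0.259116] = 0.151412
  V(1,0) = exp(-r*dt) * [p*0.000000 + (1-p)*0.023834] = 0.011698
  V(1,1) = exp(-r*dt) * [p*0.023834 + (1-p)*0.151412] = 0.086209
  V(0,0) = exp(-r*dt) * [p*0.011698 + (1-p)*0.086209] = 0.048150


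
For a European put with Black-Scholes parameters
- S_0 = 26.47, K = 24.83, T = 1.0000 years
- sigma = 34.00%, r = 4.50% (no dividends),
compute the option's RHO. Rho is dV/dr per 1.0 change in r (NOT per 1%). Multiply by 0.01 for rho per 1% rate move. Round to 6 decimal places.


d1 = 0.4904688727; d2 = 0.1504688727
phi(d1) = 0.3537310534; exp(-qT) = 1.0000000000; exp(-rT) = 0.9559974818
N(-d2) = 0.4401973536
Rho = -K*T*exp(-rT)*N(-d2) = -24.8300 * 1.0000 * 0.9559974818 * 0.4401973536 = -10.449148

Answer: Rho = -10.449148


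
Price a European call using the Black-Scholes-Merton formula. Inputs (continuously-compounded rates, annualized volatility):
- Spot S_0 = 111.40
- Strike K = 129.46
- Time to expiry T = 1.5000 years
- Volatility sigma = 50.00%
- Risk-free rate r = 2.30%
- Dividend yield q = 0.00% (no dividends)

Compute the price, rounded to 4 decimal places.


d1 = (ln(S/K) + (r - q + 0.5*sigma^2) * T) / (sigma * sqrt(T)) = 0.11717604
d2 = d1 - sigma * sqrt(T) = -0.49519640
exp(-rT) = 0.96608834; exp(-qT) = 1.00000000
C = S_0 * exp(-qT) * N(d1) - K * exp(-rT) * N(d2)
N(d1) = 0.54663972; N(d2) = 0.31023075
C = 111.4000 * 1.00000000 * 0.54663972 - 129.4600 * 0.96608834 * 0.31023075 = 22.0952

Answer: Price = 22.0952


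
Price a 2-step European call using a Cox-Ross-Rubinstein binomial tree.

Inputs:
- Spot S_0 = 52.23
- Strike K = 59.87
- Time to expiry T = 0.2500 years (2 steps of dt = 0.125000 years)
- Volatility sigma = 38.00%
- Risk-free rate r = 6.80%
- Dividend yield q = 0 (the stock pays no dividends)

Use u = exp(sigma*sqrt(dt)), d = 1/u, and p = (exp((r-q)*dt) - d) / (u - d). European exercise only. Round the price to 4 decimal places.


dt = T/N = 0.125000
u = exp(sigma*sqrt(dt)) = 1.143793; d = 1/u = 0.874284
p = (exp((r-q)*dt) - d) / (u - d) = 0.498136
Discount per step: exp(-r*dt) = 0.991536
Stock lattice S(k, i) with i counting down-moves:
  k=0: S(0,0) = 52.2300
  k=1: S(1,0) = 59.7403; S(1,1) = 45.6638
  k=2: S(2,0) = 68.3306; S(2,1) = 52.2300; S(2,2) = 39.9232
Terminal payoffs V(N, i) = max(S_T - K, 0):
  V(2,0) = 8.460595; V(2,1) = 0.000000; V(2,2) = 0.000000
Backward induction: V(k, i) = exp(-r*dt) * [p * V(k+1, i) + (1-p) * V(k+1, i+1)].
  V(1,0) = exp(-r*dt) * [p*8.460595 + (1-p)*0.000000] = 4.178856
  V(1,1) = exp(-r*dt) * [p*0.000000 + (1-p)*0.000000] = 0.000000
  V(0,0) = exp(-r*dt) * [p*4.178856 + (1-p)*0.000000] = 2.064020

Answer: Price = V(0,0) = 2.0640


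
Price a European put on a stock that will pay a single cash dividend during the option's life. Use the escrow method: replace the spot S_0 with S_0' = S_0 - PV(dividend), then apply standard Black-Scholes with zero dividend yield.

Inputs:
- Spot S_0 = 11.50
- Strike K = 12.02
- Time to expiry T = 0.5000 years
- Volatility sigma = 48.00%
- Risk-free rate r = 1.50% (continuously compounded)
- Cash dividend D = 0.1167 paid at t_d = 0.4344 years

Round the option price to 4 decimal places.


PV(D) = D * exp(-r * t_d) = 0.1167 * 0.99350518 = 0.11594205
S_0' = S_0 - PV(D) = 11.5000 - 0.11594205 = 11.38405795
d1 = (ln(S_0'/K) + (r + sigma^2/2)*T) / (sigma*sqrt(T)) = 0.03164899
d2 = d1 - sigma*sqrt(T) = -0.30776227
exp(-rT) = 0.99252805
N(-d1) = 0.48737599; N(-d2) = 0.62086838
P = K * exp(-rT) * N(-d2) - S_0' * N(-d1) = 12.0200 * 0.99252805 * 0.62086838 - 11.38405795 * 0.48737599 = 1.8588

Answer: Price = 1.8588


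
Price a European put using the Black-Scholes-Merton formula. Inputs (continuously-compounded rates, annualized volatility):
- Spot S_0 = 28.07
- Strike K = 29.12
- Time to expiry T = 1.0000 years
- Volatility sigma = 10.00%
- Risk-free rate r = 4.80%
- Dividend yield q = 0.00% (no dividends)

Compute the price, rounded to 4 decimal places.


Answer: Price = 0.9628

Derivation:
d1 = (ln(S/K) + (r - q + 0.5*sigma^2) * T) / (sigma * sqrt(T)) = 0.16276167
d2 = d1 - sigma * sqrt(T) = 0.06276167
exp(-rT) = 0.95313379; exp(-qT) = 1.00000000
P = K * exp(-rT) * N(-d2) - S_0 * exp(-qT) * N(-d1)
N(-d1) = 0.43535304; N(-d2) = 0.47497814
P = 29.1200 * 0.95313379 * 0.47497814 - 28.0700 * 1.00000000 * 0.43535304 = 0.9628


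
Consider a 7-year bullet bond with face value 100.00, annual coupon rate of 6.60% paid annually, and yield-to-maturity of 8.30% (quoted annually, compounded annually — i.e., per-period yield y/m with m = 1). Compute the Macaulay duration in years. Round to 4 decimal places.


Coupon per period c = face * coupon_rate / m = 6.600000
Periods per year m = 1; per-period yield y/m = 0.083000
Number of cashflows N = 7
Cashflows (t years, CF_t, discount factor 1/(1+y/m)^(m*t), PV):
  t = 1.0000: CF_t = 6.600000, DF = 0.923361, PV = 6.094183
  t = 2.0000: CF_t = 6.600000, DF = 0.852596, PV = 5.627131
  t = 3.0000: CF_t = 6.600000, DF = 0.787254, PV = 5.195873
  t = 4.0000: CF_t = 6.600000, DF = 0.726919, PV = 4.797667
  t = 5.0000: CF_t = 6.600000, DF = 0.671209, PV = 4.429979
  t = 6.0000: CF_t = 6.600000, DF = 0.619768, PV = 4.090470
  t = 7.0000: CF_t = 106.600000, DF = 0.572270, PV = 61.003957
Price P = sum_t PV_t = 91.239260
Macaulay numerator sum_t t * PV_t:
  t * PV_t at t = 1.0000: 6.094183
  t * PV_t at t = 2.0000: 11.254262
  t * PV_t at t = 3.0000: 15.587620
  t * PV_t at t = 4.0000: 19.190668
  t * PV_t at t = 5.0000: 22.149894
  t * PV_t at t = 6.0000: 24.542819
  t * PV_t at t = 7.0000: 427.027701
Macaulay duration D = (sum_t t * PV_t) / P = 525.847148 / 91.239260 = 5.763387

Answer: Macaulay duration = 5.7634 years


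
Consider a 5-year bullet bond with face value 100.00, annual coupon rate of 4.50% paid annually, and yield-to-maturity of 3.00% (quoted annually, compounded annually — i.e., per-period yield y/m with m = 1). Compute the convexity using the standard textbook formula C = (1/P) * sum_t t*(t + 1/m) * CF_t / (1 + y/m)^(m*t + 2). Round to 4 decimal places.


Answer: Convexity = 25.2946

Derivation:
Coupon per period c = face * coupon_rate / m = 4.500000
Periods per year m = 1; per-period yield y/m = 0.030000
Number of cashflows N = 5
Cashflows (t years, CF_t, discount factor 1/(1+y/m)^(m*t), PV):
  t = 1.0000: CF_t = 4.500000, DF = 0.970874, PV = 4.368932
  t = 2.0000: CF_t = 4.500000, DF = 0.942596, PV = 4.241682
  t = 3.0000: CF_t = 4.500000, DF = 0.915142, PV = 4.118137
  t = 4.0000: CF_t = 4.500000, DF = 0.888487, PV = 3.998192
  t = 5.0000: CF_t = 104.500000, DF = 0.862609, PV = 90.142618
Price P = sum_t PV_t = 106.869561
Convexity numerator sum_t t*(t + 1/m) * CF_t / (1+y/m)^(m*t + 2):
  t = 1.0000: term = 8.236275
  t = 2.0000: term = 23.989150
  t = 3.0000: term = 46.580874
  t = 4.0000: term = 75.373583
  t = 5.0000: term = 2549.041888
Convexity = (1/P) * sum = 2703.221771 / 106.869561 = 25.294590


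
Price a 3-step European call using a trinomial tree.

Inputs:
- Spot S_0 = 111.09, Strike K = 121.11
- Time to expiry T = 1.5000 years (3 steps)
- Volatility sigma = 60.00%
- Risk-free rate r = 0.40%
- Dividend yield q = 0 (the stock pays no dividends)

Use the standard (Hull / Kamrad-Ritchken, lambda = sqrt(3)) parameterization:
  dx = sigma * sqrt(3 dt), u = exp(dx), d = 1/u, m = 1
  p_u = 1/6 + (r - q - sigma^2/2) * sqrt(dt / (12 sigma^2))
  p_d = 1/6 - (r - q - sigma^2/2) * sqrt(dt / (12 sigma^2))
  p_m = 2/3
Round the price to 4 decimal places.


dt = T/N = 0.500000; dx = sigma*sqrt(3*dt) = 0.734847
u = exp(dx) = 2.085163; d = 1/u = 0.479579
p_u = 0.106790, p_m = 0.666667, p_d = 0.226543
Discount per step: exp(-r*dt) = 0.998002
Stock lattice S(k, j) with j the centered position index:
  k=0: S(0,+0) = 111.0900
  k=1: S(1,-1) = 53.2764; S(1,+0) = 111.0900; S(1,+1) = 231.6407
  k=2: S(2,-2) = 25.5502; S(2,-1) = 53.2764; S(2,+0) = 111.0900; S(2,+1) = 231.6407; S(2,+2) = 483.0086
  k=3: S(3,-3) = 12.2534; S(3,-2) = 25.5502; S(3,-1) = 53.2764; S(3,+0) = 111.0900; S(3,+1) = 231.6407; S(3,+2) = 483.0086; S(3,+3) = 1007.1516
Terminal payoffs V(N, j) = max(S_T - K, 0):
  V(3,-3) = 0.000000; V(3,-2) = 0.000000; V(3,-1) = 0.000000; V(3,+0) = 0.000000; V(3,+1) = 110.530733; V(3,+2) = 361.898634; V(3,+3) = 886.041625
Backward induction: V(k, j) = exp(-r*dt) * [p_u * V(k+1, j+1) + p_m * V(k+1, j) + p_d * V(k+1, j-1)]
  V(2,-2) = exp(-r*dt) * [p_u*0.000000 + p_m*0.000000 + p_d*0.000000] = 0.000000
  V(2,-1) = exp(-r*dt) * [p_u*0.000000 + p_m*0.000000 + p_d*0.000000] = 0.000000
  V(2,+0) = exp(-r*dt) * [p_u*110.530733 + p_m*0.000000 + p_d*0.000000] = 11.780021
  V(2,+1) = exp(-r*dt) * [p_u*361.898634 + p_m*110.530733 + p_d*0.000000] = 112.109957
  V(2,+2) = exp(-r*dt) * [p_u*886.041625 + p_m*361.898634 + p_d*110.530733] = 360.205205
  V(1,-1) = exp(-r*dt) * [p_u*11.780021 + p_m*0.000000 + p_d*0.000000] = 1.255478
  V(1,+0) = exp(-r*dt) * [p_u*112.109957 + p_m*11.780021 + p_d*0.000000] = 19.785986
  V(1,+1) = exp(-r*dt) * [p_u*360.205205 + p_m*112.109957 + p_d*11.780021] = 115.643539
  V(0,+0) = exp(-r*dt) * [p_u*115.643539 + p_m*19.785986 + p_d*1.255478] = 25.773082

Answer: Price = V(0,0) = 25.7731


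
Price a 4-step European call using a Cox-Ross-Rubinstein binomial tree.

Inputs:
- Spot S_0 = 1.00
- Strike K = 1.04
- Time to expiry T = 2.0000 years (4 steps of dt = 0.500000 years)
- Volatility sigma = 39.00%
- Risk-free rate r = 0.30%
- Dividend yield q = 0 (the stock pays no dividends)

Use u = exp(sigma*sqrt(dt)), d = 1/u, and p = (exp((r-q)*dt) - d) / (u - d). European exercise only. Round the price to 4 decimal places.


Answer: Price = V(0,0) = 0.1979

Derivation:
dt = T/N = 0.500000
u = exp(sigma*sqrt(dt)) = 1.317547; d = 1/u = 0.758986
p = (exp((r-q)*dt) - d) / (u - d) = 0.434178
Discount per step: exp(-r*dt) = 0.998501
Stock lattice S(k, i) with i counting down-moves:
  k=0: S(0,0) = 1.0000
  k=1: S(1,0) = 1.3175; S(1,1) = 0.7590
  k=2: S(2,0) = 1.7359; S(2,1) = 1.0000; S(2,2) = 0.5761
  k=3: S(3,0) = 2.2872; S(3,1) = 1.3175; S(3,2) = 0.7590; S(3,3) = 0.4372
  k=4: S(4,0) = 3.0135; S(4,1) = 1.7359; S(4,2) = 1.0000; S(4,3) = 0.5761; S(4,4) = 0.3318
Terminal payoffs V(N, i) = max(S_T - K, 0):
  V(4,0) = 1.973453; V(4,1) = 0.695930; V(4,2) = 0.000000; V(4,3) = 0.000000; V(4,4) = 0.000000
Backward induction: V(k, i) = exp(-r*dt) * [p * V(k+1, i) + (1-p) * V(k+1, i+1)].
  V(3,0) = exp(-r*dt) * [p*1.973453 + (1-p)*0.695930] = 1.248728
  V(3,1) = exp(-r*dt) * [p*0.695930 + (1-p)*0.000000] = 0.301705
  V(3,2) = exp(-r*dt) * [p*0.000000 + (1-p)*0.000000] = 0.000000
  V(3,3) = exp(-r*dt) * [p*0.000000 + (1-p)*0.000000] = 0.000000
  V(2,0) = exp(-r*dt) * [p*1.248728 + (1-p)*0.301705] = 0.711813
  V(2,1) = exp(-r*dt) * [p*0.301705 + (1-p)*0.000000] = 0.130797
  V(2,2) = exp(-r*dt) * [p*0.000000 + (1-p)*0.000000] = 0.000000
  V(1,0) = exp(-r*dt) * [p*0.711813 + (1-p)*0.130797] = 0.382488
  V(1,1) = exp(-r*dt) * [p*0.130797 + (1-p)*0.000000] = 0.056704
  V(0,0) = exp(-r*dt) * [p*0.382488 + (1-p)*0.056704] = 0.197855


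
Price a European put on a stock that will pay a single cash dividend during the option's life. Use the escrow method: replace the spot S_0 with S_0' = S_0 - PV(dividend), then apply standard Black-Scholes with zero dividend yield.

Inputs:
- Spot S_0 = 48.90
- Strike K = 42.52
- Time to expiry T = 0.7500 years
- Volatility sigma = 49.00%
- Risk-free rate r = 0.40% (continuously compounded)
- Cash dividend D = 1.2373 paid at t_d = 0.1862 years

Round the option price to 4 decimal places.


PV(D) = D * exp(-r * t_d) = 1.2373 * 0.99925548 = 1.23637880
S_0' = S_0 - PV(D) = 48.9000 - 1.23637880 = 47.66362120
d1 = (ln(S_0'/K) + (r + sigma^2/2)*T) / (sigma*sqrt(T)) = 0.48834735
d2 = d1 - sigma*sqrt(T) = 0.06399491
exp(-rT) = 0.99700450
N(-d1) = 0.31265191; N(-d2) = 0.47448714
P = K * exp(-rT) * N(-d2) - S_0' * N(-d1) = 42.5200 * 0.99700450 * 0.47448714 - 47.66362120 * 0.31265191 = 5.2126

Answer: Price = 5.2126


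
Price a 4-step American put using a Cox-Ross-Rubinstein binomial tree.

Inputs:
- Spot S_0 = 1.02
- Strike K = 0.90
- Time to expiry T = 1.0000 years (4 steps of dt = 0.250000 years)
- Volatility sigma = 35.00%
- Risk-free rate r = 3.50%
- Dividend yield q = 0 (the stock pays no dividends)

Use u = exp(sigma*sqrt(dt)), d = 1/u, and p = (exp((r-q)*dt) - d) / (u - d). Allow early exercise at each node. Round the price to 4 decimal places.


Answer: Price = V(0,0) = 0.0756

Derivation:
dt = T/N = 0.250000
u = exp(sigma*sqrt(dt)) = 1.191246; d = 1/u = 0.839457
p = (exp((r-q)*dt) - d) / (u - d) = 0.481343
Discount per step: exp(-r*dt) = 0.991288
Stock lattice S(k, i) with i counting down-moves:
  k=0: S(0,0) = 1.0200
  k=1: S(1,0) = 1.2151; S(1,1) = 0.8562
  k=2: S(2,0) = 1.4474; S(2,1) = 1.0200; S(2,2) = 0.7188
  k=3: S(3,0) = 1.7243; S(3,1) = 1.2151; S(3,2) = 0.8562; S(3,3) = 0.6034
  k=4: S(4,0) = 2.0540; S(4,1) = 1.4474; S(4,2) = 1.0200; S(4,3) = 0.7188; S(4,4) = 0.5065
Terminal payoffs V(N, i) = max(K - S_T, 0):
  V(4,0) = 0.000000; V(4,1) = 0.000000; V(4,2) = 0.000000; V(4,3) = 0.181218; V(4,4) = 0.393483
Backward induction: V(k, i) = exp(-r*dt) * [p * V(k+1, i) + (1-p) * V(k+1, i+1)]; then take max(V_cont, immediate exercise) for American.
  V(3,0) = exp(-r*dt) * [p*0.000000 + (1-p)*0.000000] = 0.000000; exercise = 0.000000; V(3,0) = max -> 0.000000
  V(3,1) = exp(-r*dt) * [p*0.000000 + (1-p)*0.000000] = 0.000000; exercise = 0.000000; V(3,1) = max -> 0.000000
  V(3,2) = exp(-r*dt) * [p*0.000000 + (1-p)*0.181218] = 0.093171; exercise = 0.043754; V(3,2) = max -> 0.093171
  V(3,3) = exp(-r*dt) * [p*0.181218 + (1-p)*0.393483] = 0.288773; exercise = 0.296614; V(3,3) = max -> 0.296614
  V(2,0) = exp(-r*dt) * [p*0.000000 + (1-p)*0.000000] = 0.000000; exercise = 0.000000; V(2,0) = max -> 0.000000
  V(2,1) = exp(-r*dt) * [p*0.000000 + (1-p)*0.093171] = 0.047903; exercise = 0.000000; V(2,1) = max -> 0.047903
  V(2,2) = exp(-r*dt) * [p*0.093171 + (1-p)*0.296614] = 0.196957; exercise = 0.181218; V(2,2) = max -> 0.196957
  V(1,0) = exp(-r*dt) * [p*0.000000 + (1-p)*0.047903] = 0.024629; exercise = 0.000000; V(1,0) = max -> 0.024629
  V(1,1) = exp(-r*dt) * [p*0.047903 + (1-p)*0.196957] = 0.124120; exercise = 0.043754; V(1,1) = max -> 0.124120
  V(0,0) = exp(-r*dt) * [p*0.024629 + (1-p)*0.124120] = 0.075566; exercise = 0.000000; V(0,0) = max -> 0.075566


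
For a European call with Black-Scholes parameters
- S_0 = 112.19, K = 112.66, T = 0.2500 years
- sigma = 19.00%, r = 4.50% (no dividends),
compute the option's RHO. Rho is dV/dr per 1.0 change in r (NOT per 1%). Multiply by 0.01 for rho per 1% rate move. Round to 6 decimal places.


d1 = 0.1219150431; d2 = 0.0269150431
phi(d1) = 0.3959884748; exp(-qT) = 1.0000000000; exp(-rT) = 0.9888130446
N(d2) = 0.5107362524
Rho = K*T*exp(-rT)*N(d2) = 112.6600 * 0.2500 * 0.9888130446 * 0.5107362524 = 14.223963

Answer: Rho = 14.223963


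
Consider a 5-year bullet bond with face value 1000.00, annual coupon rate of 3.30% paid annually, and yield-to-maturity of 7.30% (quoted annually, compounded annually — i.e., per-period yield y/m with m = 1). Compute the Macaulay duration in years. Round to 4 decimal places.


Answer: Macaulay duration = 4.6568 years

Derivation:
Coupon per period c = face * coupon_rate / m = 33.000000
Periods per year m = 1; per-period yield y/m = 0.073000
Number of cashflows N = 5
Cashflows (t years, CF_t, discount factor 1/(1+y/m)^(m*t), PV):
  t = 1.0000: CF_t = 33.000000, DF = 0.931966, PV = 30.754893
  t = 2.0000: CF_t = 33.000000, DF = 0.868561, PV = 28.662528
  t = 3.0000: CF_t = 33.000000, DF = 0.809470, PV = 26.712515
  t = 4.0000: CF_t = 33.000000, DF = 0.754399, PV = 24.895167
  t = 5.0000: CF_t = 1033.000000, DF = 0.703075, PV = 726.276031
Price P = sum_t PV_t = 837.301134
Macaulay numerator sum_t t * PV_t:
  t * PV_t at t = 1.0000: 30.754893
  t * PV_t at t = 2.0000: 57.325057
  t * PV_t at t = 3.0000: 80.137544
  t * PV_t at t = 4.0000: 99.580670
  t * PV_t at t = 5.0000: 3631.380156
Macaulay duration D = (sum_t t * PV_t) / P = 3899.178319 / 837.301134 = 4.656841


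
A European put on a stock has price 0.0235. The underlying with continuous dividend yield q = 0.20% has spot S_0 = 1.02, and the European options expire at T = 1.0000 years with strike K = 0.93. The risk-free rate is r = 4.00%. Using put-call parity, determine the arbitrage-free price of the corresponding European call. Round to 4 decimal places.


Answer: Call price = 0.1479

Derivation:
Put-call parity: C - P = S_0 * exp(-qT) - K * exp(-rT).
S_0 * exp(-qT) = 1.0200 * 0.99800200 = 1.01796204
K * exp(-rT) = 0.9300 * 0.96078944 = 0.89353418
C = P + S*exp(-qT) - K*exp(-rT)
C = 0.0235 + 1.01796204 - 0.89353418 = 0.1479


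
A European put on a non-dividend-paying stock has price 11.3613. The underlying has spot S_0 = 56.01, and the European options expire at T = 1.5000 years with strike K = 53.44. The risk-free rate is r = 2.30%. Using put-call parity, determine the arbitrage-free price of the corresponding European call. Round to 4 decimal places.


Put-call parity: C - P = S_0 * exp(-qT) - K * exp(-rT).
S_0 * exp(-qT) = 56.0100 * 1.00000000 = 56.01000000
K * exp(-rT) = 53.4400 * 0.96608834 = 51.62776087
C = P + S*exp(-qT) - K*exp(-rT)
C = 11.3613 + 56.01000000 - 51.62776087 = 15.7435

Answer: Call price = 15.7435


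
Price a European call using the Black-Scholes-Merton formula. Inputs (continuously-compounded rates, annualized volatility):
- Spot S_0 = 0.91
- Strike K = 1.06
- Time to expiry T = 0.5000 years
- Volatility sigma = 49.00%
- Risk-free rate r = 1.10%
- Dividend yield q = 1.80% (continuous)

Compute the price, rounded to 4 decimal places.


d1 = (ln(S/K) + (r - q + 0.5*sigma^2) * T) / (sigma * sqrt(T)) = -0.27722796
d2 = d1 - sigma * sqrt(T) = -0.62371028
exp(-rT) = 0.99451510; exp(-qT) = 0.99104038
C = S_0 * exp(-qT) * N(d1) - K * exp(-rT) * N(d2)
N(d1) = 0.39080254; N(d2) = 0.26640893
C = 0.9100 * 0.99104038 * 0.39080254 - 1.0600 * 0.99451510 * 0.26640893 = 0.0716

Answer: Price = 0.0716


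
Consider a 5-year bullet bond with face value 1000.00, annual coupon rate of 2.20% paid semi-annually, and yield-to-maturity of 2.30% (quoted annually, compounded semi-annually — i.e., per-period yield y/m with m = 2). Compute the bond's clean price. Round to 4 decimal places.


Answer: Price = 995.3022

Derivation:
Coupon per period c = face * coupon_rate / m = 11.000000
Periods per year m = 2; per-period yield y/m = 0.011500
Number of cashflows N = 10
Cashflows (t years, CF_t, discount factor 1/(1+y/m)^(m*t), PV):
  t = 0.5000: CF_t = 11.000000, DF = 0.988631, PV = 10.874938
  t = 1.0000: CF_t = 11.000000, DF = 0.977391, PV = 10.751298
  t = 1.5000: CF_t = 11.000000, DF = 0.966279, PV = 10.629064
  t = 2.0000: CF_t = 11.000000, DF = 0.955293, PV = 10.508220
  t = 2.5000: CF_t = 11.000000, DF = 0.944432, PV = 10.388749
  t = 3.0000: CF_t = 11.000000, DF = 0.933694, PV = 10.270637
  t = 3.5000: CF_t = 11.000000, DF = 0.923079, PV = 10.153867
  t = 4.0000: CF_t = 11.000000, DF = 0.912584, PV = 10.038425
  t = 4.5000: CF_t = 11.000000, DF = 0.902209, PV = 9.924296
  t = 5.0000: CF_t = 1011.000000, DF = 0.891951, PV = 901.762735
Price P = sum_t PV_t = 995.302229


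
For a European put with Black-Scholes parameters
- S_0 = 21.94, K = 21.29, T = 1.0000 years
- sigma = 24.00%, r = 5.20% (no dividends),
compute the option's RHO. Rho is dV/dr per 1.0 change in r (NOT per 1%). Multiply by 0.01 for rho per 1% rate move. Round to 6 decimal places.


Answer: Rho = -8.330389

Derivation:
d1 = 0.4619748998; d2 = 0.2219748998
phi(d1) = 0.3585637046; exp(-qT) = 1.0000000000; exp(-rT) = 0.9493288668
N(-d2) = 0.4121667115
Rho = -K*T*exp(-rT)*N(-d2) = -21.2900 * 1.0000 * 0.9493288668 * 0.4121667115 = -8.330389


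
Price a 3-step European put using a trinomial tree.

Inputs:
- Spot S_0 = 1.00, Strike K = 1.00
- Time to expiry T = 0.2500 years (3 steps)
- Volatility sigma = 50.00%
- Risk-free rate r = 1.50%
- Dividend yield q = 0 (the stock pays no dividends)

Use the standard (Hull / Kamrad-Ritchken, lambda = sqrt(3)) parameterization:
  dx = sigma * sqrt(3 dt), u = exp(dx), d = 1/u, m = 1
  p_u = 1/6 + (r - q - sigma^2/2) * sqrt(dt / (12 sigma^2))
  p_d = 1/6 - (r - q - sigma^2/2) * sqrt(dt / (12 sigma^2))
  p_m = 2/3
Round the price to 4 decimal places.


dt = T/N = 0.083333; dx = sigma*sqrt(3*dt) = 0.250000
u = exp(dx) = 1.284025; d = 1/u = 0.778801
p_u = 0.148333, p_m = 0.666667, p_d = 0.185000
Discount per step: exp(-r*dt) = 0.998751
Stock lattice S(k, j) with j the centered position index:
  k=0: S(0,+0) = 1.0000
  k=1: S(1,-1) = 0.7788; S(1,+0) = 1.0000; S(1,+1) = 1.2840
  k=2: S(2,-2) = 0.6065; S(2,-1) = 0.7788; S(2,+0) = 1.0000; S(2,+1) = 1.2840; S(2,+2) = 1.6487
  k=3: S(3,-3) = 0.4724; S(3,-2) = 0.6065; S(3,-1) = 0.7788; S(3,+0) = 1.0000; S(3,+1) = 1.2840; S(3,+2) = 1.6487; S(3,+3) = 2.1170
Terminal payoffs V(N, j) = max(K - S_T, 0):
  V(3,-3) = 0.527633; V(3,-2) = 0.393469; V(3,-1) = 0.221199; V(3,+0) = 0.000000; V(3,+1) = 0.000000; V(3,+2) = 0.000000; V(3,+3) = 0.000000
Backward induction: V(k, j) = exp(-r*dt) * [p_u * V(k+1, j+1) + p_m * V(k+1, j) + p_d * V(k+1, j-1)]
  V(2,-2) = exp(-r*dt) * [p_u*0.221199 + p_m*0.393469 + p_d*0.527633] = 0.392246
  V(2,-1) = exp(-r*dt) * [p_u*0.000000 + p_m*0.221199 + p_d*0.393469] = 0.219983
  V(2,+0) = exp(-r*dt) * [p_u*0.000000 + p_m*0.000000 + p_d*0.221199] = 0.040871
  V(2,+1) = exp(-r*dt) * [p_u*0.000000 + p_m*0.000000 + p_d*0.000000] = 0.000000
  V(2,+2) = exp(-r*dt) * [p_u*0.000000 + p_m*0.000000 + p_d*0.000000] = 0.000000
  V(1,-1) = exp(-r*dt) * [p_u*0.040871 + p_m*0.219983 + p_d*0.392246] = 0.225002
  V(1,+0) = exp(-r*dt) * [p_u*0.000000 + p_m*0.040871 + p_d*0.219983] = 0.067859
  V(1,+1) = exp(-r*dt) * [p_u*0.000000 + p_m*0.000000 + p_d*0.040871] = 0.007552
  V(0,+0) = exp(-r*dt) * [p_u*0.007552 + p_m*0.067859 + p_d*0.225002] = 0.087875

Answer: Price = V(0,0) = 0.0879


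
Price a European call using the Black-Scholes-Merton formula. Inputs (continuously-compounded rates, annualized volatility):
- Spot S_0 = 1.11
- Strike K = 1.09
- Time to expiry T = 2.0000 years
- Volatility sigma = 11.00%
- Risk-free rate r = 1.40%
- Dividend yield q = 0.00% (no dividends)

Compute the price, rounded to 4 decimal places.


d1 = (ln(S/K) + (r - q + 0.5*sigma^2) * T) / (sigma * sqrt(T)) = 0.37465294
d2 = d1 - sigma * sqrt(T) = 0.21908944
exp(-rT) = 0.97238837; exp(-qT) = 1.00000000
C = S_0 * exp(-qT) * N(d1) - K * exp(-rT) * N(d2)
N(d1) = 0.64604070; N(d2) = 0.58670981
C = 1.1100 * 1.00000000 * 0.64604070 - 1.0900 * 0.97238837 * 0.58670981 = 0.0952

Answer: Price = 0.0952


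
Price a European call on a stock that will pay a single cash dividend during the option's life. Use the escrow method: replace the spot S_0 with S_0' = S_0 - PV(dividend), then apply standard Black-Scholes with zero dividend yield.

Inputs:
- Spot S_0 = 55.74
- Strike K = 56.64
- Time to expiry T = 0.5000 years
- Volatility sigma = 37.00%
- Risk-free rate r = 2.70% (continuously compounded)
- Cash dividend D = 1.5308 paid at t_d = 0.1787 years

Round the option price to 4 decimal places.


Answer: Price = 4.9354

Derivation:
PV(D) = D * exp(-r * t_d) = 1.5308 * 0.99518672 = 1.52343183
S_0' = S_0 - PV(D) = 55.7400 - 1.52343183 = 54.21656817
d1 = (ln(S_0'/K) + (r + sigma^2/2)*T) / (sigma*sqrt(T)) = 0.01527388
d2 = d1 - sigma*sqrt(T) = -0.24635563
exp(-rT) = 0.98659072
N(d1) = 0.50609316; N(d2) = 0.40270348
C = S_0' * N(d1) - K * exp(-rT) * N(d2) = 54.21656817 * 0.50609316 - 56.6400 * 0.98659072 * 0.40270348 = 4.9354


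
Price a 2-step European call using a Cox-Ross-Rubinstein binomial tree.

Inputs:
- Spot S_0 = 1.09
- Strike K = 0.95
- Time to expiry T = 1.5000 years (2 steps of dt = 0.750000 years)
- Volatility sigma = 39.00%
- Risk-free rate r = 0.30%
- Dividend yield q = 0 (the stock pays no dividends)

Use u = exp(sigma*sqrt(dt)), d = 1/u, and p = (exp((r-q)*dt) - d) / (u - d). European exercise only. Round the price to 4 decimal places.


Answer: Price = V(0,0) = 0.2768

Derivation:
dt = T/N = 0.750000
u = exp(sigma*sqrt(dt)) = 1.401790; d = 1/u = 0.713374
p = (exp((r-q)*dt) - d) / (u - d) = 0.419628
Discount per step: exp(-r*dt) = 0.997753
Stock lattice S(k, i) with i counting down-moves:
  k=0: S(0,0) = 1.0900
  k=1: S(1,0) = 1.5280; S(1,1) = 0.7776
  k=2: S(2,0) = 2.1419; S(2,1) = 1.0900; S(2,2) = 0.5547
Terminal payoffs V(N, i) = max(S_T - K, 0):
  V(2,0) = 1.191866; V(2,1) = 0.140000; V(2,2) = 0.000000
Backward induction: V(k, i) = exp(-r*dt) * [p * V(k+1, i) + (1-p) * V(k+1, i+1)].
  V(1,0) = exp(-r*dt) * [p*1.191866 + (1-p)*0.140000] = 0.580086
  V(1,1) = exp(-r*dt) * [p*0.140000 + (1-p)*0.000000] = 0.058616
  V(0,0) = exp(-r*dt) * [p*0.580086 + (1-p)*0.058616] = 0.276816


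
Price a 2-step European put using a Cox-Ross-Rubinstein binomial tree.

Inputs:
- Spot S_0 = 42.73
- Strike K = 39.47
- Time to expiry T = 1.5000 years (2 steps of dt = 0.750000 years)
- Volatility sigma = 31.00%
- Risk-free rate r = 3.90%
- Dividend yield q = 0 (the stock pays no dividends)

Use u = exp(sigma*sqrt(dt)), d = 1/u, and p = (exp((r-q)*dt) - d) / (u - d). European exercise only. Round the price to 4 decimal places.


dt = T/N = 0.750000
u = exp(sigma*sqrt(dt)) = 1.307959; d = 1/u = 0.764550
p = (exp((r-q)*dt) - d) / (u - d) = 0.487905
Discount per step: exp(-r*dt) = 0.971174
Stock lattice S(k, i) with i counting down-moves:
  k=0: S(0,0) = 42.7300
  k=1: S(1,0) = 55.8891; S(1,1) = 32.6692
  k=2: S(2,0) = 73.1006; S(2,1) = 42.7300; S(2,2) = 24.9773
Terminal payoffs V(N, i) = max(K - S_T, 0):
  V(2,0) = 0.000000; V(2,1) = 0.000000; V(2,2) = 14.492748
Backward induction: V(k, i) = exp(-r*dt) * [p * V(k+1, i) + (1-p) * V(k+1, i+1)].
  V(1,0) = exp(-r*dt) * [p*0.000000 + (1-p)*0.000000] = 0.000000
  V(1,1) = exp(-r*dt) * [p*0.000000 + (1-p)*14.492748] = 7.207723
  V(0,0) = exp(-r*dt) * [p*0.000000 + (1-p)*7.207723] = 3.584639

Answer: Price = V(0,0) = 3.5846


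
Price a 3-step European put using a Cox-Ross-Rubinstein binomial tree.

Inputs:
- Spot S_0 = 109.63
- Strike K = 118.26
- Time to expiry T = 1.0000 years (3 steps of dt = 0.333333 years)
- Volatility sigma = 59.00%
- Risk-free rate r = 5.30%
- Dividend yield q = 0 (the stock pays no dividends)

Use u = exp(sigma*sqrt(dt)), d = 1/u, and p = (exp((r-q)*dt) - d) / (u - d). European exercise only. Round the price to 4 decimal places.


Answer: Price = V(0,0) = 28.8177

Derivation:
dt = T/N = 0.333333
u = exp(sigma*sqrt(dt)) = 1.405842; d = 1/u = 0.711317
p = (exp((r-q)*dt) - d) / (u - d) = 0.441318
Discount per step: exp(-r*dt) = 0.982488
Stock lattice S(k, i) with i counting down-moves:
  k=0: S(0,0) = 109.6300
  k=1: S(1,0) = 154.1225; S(1,1) = 77.9817
  k=2: S(2,0) = 216.6719; S(2,1) = 109.6300; S(2,2) = 55.4697
  k=3: S(3,0) = 304.6066; S(3,1) = 154.1225; S(3,2) = 77.9817; S(3,3) = 39.4566
Terminal payoffs V(N, i) = max(K - S_T, 0):
  V(3,0) = 0.000000; V(3,1) = 0.000000; V(3,2) = 40.278283; V(3,3) = 78.803410
Backward induction: V(k, i) = exp(-r*dt) * [p * V(k+1, i) + (1-p) * V(k+1, i+1)].
  V(2,0) = exp(-r*dt) * [p*0.000000 + (1-p)*0.000000] = 0.000000
  V(2,1) = exp(-r*dt) * [p*0.000000 + (1-p)*40.278283] = 22.108698
  V(2,2) = exp(-r*dt) * [p*40.278283 + (1-p)*78.803410] = 60.719342
  V(1,0) = exp(-r*dt) * [p*0.000000 + (1-p)*22.108698] = 12.135436
  V(1,1) = exp(-r*dt) * [p*22.108698 + (1-p)*60.719342] = 42.914874
  V(0,0) = exp(-r*dt) * [p*12.135436 + (1-p)*42.914874] = 28.817720


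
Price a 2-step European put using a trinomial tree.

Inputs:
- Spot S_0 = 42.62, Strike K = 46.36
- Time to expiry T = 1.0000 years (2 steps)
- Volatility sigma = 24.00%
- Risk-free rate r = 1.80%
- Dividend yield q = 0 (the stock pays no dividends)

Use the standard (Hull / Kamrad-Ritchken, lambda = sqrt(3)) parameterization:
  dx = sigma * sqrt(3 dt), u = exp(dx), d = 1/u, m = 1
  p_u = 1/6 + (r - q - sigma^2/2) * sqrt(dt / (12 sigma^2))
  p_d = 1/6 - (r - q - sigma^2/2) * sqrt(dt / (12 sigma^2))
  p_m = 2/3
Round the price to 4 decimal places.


dt = T/N = 0.500000; dx = sigma*sqrt(3*dt) = 0.293939
u = exp(dx) = 1.341702; d = 1/u = 0.745322
p_u = 0.157481, p_m = 0.666667, p_d = 0.175852
Discount per step: exp(-r*dt) = 0.991040
Stock lattice S(k, j) with j the centered position index:
  k=0: S(0,+0) = 42.6200
  k=1: S(1,-1) = 31.7656; S(1,+0) = 42.6200; S(1,+1) = 57.1833
  k=2: S(2,-2) = 23.6756; S(2,-1) = 31.7656; S(2,+0) = 42.6200; S(2,+1) = 57.1833; S(2,+2) = 76.7230
Terminal payoffs V(N, j) = max(K - S_T, 0):
  V(2,-2) = 22.684374; V(2,-1) = 14.594371; V(2,+0) = 3.740000; V(2,+1) = 0.000000; V(2,+2) = 0.000000
Backward induction: V(k, j) = exp(-r*dt) * [p_u * V(k+1, j+1) + p_m * V(k+1, j) + p_d * V(k+1, j-1)]
  V(1,-1) = exp(-r*dt) * [p_u*3.740000 + p_m*14.594371 + p_d*22.684374] = 14.179467
  V(1,+0) = exp(-r*dt) * [p_u*0.000000 + p_m*3.740000 + p_d*14.594371] = 5.014453
  V(1,+1) = exp(-r*dt) * [p_u*0.000000 + p_m*0.000000 + p_d*3.740000] = 0.651795
  V(0,+0) = exp(-r*dt) * [p_u*0.651795 + p_m*5.014453 + p_d*14.179467] = 5.885893

Answer: Price = V(0,0) = 5.8859


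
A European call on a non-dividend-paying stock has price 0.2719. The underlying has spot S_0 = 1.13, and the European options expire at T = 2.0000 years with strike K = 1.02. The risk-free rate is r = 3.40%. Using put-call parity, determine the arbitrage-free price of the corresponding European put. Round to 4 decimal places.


Put-call parity: C - P = S_0 * exp(-qT) - K * exp(-rT).
S_0 * exp(-qT) = 1.1300 * 1.00000000 = 1.13000000
K * exp(-rT) = 1.0200 * 0.93426047 = 0.95294568
P = C - S*exp(-qT) + K*exp(-rT)
P = 0.2719 - 1.13000000 + 0.95294568 = 0.0948

Answer: Put price = 0.0948


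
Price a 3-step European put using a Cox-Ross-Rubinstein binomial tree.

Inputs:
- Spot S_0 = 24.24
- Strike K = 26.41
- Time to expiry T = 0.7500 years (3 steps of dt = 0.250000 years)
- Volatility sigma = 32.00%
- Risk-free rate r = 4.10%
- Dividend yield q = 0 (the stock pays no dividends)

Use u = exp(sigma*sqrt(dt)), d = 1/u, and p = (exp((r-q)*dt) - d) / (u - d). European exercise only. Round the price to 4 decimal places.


Answer: Price = V(0,0) = 3.5741

Derivation:
dt = T/N = 0.250000
u = exp(sigma*sqrt(dt)) = 1.173511; d = 1/u = 0.852144
p = (exp((r-q)*dt) - d) / (u - d) = 0.492144
Discount per step: exp(-r*dt) = 0.989802
Stock lattice S(k, i) with i counting down-moves:
  k=0: S(0,0) = 24.2400
  k=1: S(1,0) = 28.4459; S(1,1) = 20.6560
  k=2: S(2,0) = 33.3816; S(2,1) = 24.2400; S(2,2) = 17.6019
  k=3: S(3,0) = 39.1736; S(3,1) = 28.4459; S(3,2) = 20.6560; S(3,3) = 14.9993
Terminal payoffs V(N, i) = max(K - S_T, 0):
  V(3,0) = 0.000000; V(3,1) = 0.000000; V(3,2) = 5.754035; V(3,3) = 11.410691
Backward induction: V(k, i) = exp(-r*dt) * [p * V(k+1, i) + (1-p) * V(k+1, i+1)].
  V(2,0) = exp(-r*dt) * [p*0.000000 + (1-p)*0.000000] = 0.000000
  V(2,1) = exp(-r*dt) * [p*0.000000 + (1-p)*5.754035] = 2.892420
  V(2,2) = exp(-r*dt) * [p*5.754035 + (1-p)*11.410691] = 8.538827
  V(1,0) = exp(-r*dt) * [p*0.000000 + (1-p)*2.892420] = 1.453953
  V(1,1) = exp(-r*dt) * [p*2.892420 + (1-p)*8.538827] = 5.701243
  V(0,0) = exp(-r*dt) * [p*1.453953 + (1-p)*5.701243] = 3.574141


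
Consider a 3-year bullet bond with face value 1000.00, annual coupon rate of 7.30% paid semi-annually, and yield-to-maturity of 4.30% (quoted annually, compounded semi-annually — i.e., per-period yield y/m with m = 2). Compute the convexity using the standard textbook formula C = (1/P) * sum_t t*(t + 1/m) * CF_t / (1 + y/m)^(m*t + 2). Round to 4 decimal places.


Answer: Convexity = 8.9909

Derivation:
Coupon per period c = face * coupon_rate / m = 36.500000
Periods per year m = 2; per-period yield y/m = 0.021500
Number of cashflows N = 6
Cashflows (t years, CF_t, discount factor 1/(1+y/m)^(m*t), PV):
  t = 0.5000: CF_t = 36.500000, DF = 0.978953, PV = 35.731767
  t = 1.0000: CF_t = 36.500000, DF = 0.958348, PV = 34.979703
  t = 1.5000: CF_t = 36.500000, DF = 0.938177, PV = 34.243469
  t = 2.0000: CF_t = 36.500000, DF = 0.918431, PV = 33.522730
  t = 2.5000: CF_t = 36.500000, DF = 0.899100, PV = 32.817161
  t = 3.0000: CF_t = 1036.500000, DF = 0.880177, PV = 912.302953
Price P = sum_t PV_t = 1083.597783
Convexity numerator sum_t t*(t + 1/m) * CF_t / (1+y/m)^(m*t + 2):
  t = 0.5000: term = 17.121734
  t = 1.0000: term = 50.284095
  t = 1.5000: term = 98.451483
  t = 2.0000: term = 160.632213
  t = 2.5000: term = 235.876965
  t = 3.0000: term = 9180.189323
Convexity = (1/P) * sum = 9742.555814 / 1083.597783 = 8.990934


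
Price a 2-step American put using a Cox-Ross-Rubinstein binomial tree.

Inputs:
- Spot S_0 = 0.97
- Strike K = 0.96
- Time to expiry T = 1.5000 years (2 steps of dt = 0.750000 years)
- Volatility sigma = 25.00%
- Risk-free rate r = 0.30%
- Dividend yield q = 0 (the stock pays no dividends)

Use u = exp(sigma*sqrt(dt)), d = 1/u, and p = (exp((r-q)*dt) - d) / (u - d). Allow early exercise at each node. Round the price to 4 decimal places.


Answer: Price = V(0,0) = 0.0992

Derivation:
dt = T/N = 0.750000
u = exp(sigma*sqrt(dt)) = 1.241731; d = 1/u = 0.805327
p = (exp((r-q)*dt) - d) / (u - d) = 0.451245
Discount per step: exp(-r*dt) = 0.997753
Stock lattice S(k, i) with i counting down-moves:
  k=0: S(0,0) = 0.9700
  k=1: S(1,0) = 1.2045; S(1,1) = 0.7812
  k=2: S(2,0) = 1.4956; S(2,1) = 0.9700; S(2,2) = 0.6291
Terminal payoffs V(N, i) = max(K - S_T, 0):
  V(2,0) = 0.000000; V(2,1) = 0.000000; V(2,2) = 0.330904
Backward induction: V(k, i) = exp(-r*dt) * [p * V(k+1, i) + (1-p) * V(k+1, i+1)]; then take max(V_cont, immediate exercise) for American.
  V(1,0) = exp(-r*dt) * [p*0.000000 + (1-p)*0.000000] = 0.000000; exercise = 0.000000; V(1,0) = max -> 0.000000
  V(1,1) = exp(-r*dt) * [p*0.000000 + (1-p)*0.330904] = 0.181177; exercise = 0.178832; V(1,1) = max -> 0.181177
  V(0,0) = exp(-r*dt) * [p*0.000000 + (1-p)*0.181177] = 0.099198; exercise = 0.000000; V(0,0) = max -> 0.099198


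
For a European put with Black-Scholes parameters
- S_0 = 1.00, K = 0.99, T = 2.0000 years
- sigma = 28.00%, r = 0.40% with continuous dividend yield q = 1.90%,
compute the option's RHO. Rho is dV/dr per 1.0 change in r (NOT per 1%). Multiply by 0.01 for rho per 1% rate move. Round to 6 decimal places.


Answer: Rho = -1.174755

Derivation:
d1 = 0.1476093887; d2 = -0.2483704087
phi(d1) = 0.3946196857; exp(-qT) = 0.9627129409; exp(-rT) = 0.9920319148
N(-d2) = 0.5980760866
Rho = -K*T*exp(-rT)*N(-d2) = -0.9900 * 2.0000 * 0.9920319148 * 0.5980760866 = -1.174755


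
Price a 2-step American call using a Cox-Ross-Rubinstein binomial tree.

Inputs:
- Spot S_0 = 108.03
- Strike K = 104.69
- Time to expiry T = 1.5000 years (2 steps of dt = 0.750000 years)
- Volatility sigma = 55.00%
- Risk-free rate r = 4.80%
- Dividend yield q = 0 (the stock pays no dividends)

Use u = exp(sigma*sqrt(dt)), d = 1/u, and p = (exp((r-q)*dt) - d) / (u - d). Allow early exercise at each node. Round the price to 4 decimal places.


dt = T/N = 0.750000
u = exp(sigma*sqrt(dt)) = 1.610128; d = 1/u = 0.621068
p = (exp((r-q)*dt) - d) / (u - d) = 0.420184
Discount per step: exp(-r*dt) = 0.964640
Stock lattice S(k, i) with i counting down-moves:
  k=0: S(0,0) = 108.0300
  k=1: S(1,0) = 173.9422; S(1,1) = 67.0940
  k=2: S(2,0) = 280.0693; S(2,1) = 108.0300; S(2,2) = 41.6700
Terminal payoffs V(N, i) = max(S_T - K, 0):
  V(2,0) = 175.379255; V(2,1) = 3.340000; V(2,2) = 0.000000
Backward induction: V(k, i) = exp(-r*dt) * [p * V(k+1, i) + (1-p) * V(k+1, i+1)]; then take max(V_cont, immediate exercise) for American.
  V(1,0) = exp(-r*dt) * [p*175.379255 + (1-p)*3.340000] = 72.953987; exercise = 69.252179; V(1,0) = max -> 72.953987
  V(1,1) = exp(-r*dt) * [p*3.340000 + (1-p)*0.000000] = 1.353791; exercise = 0.000000; V(1,1) = max -> 1.353791
  V(0,0) = exp(-r*dt) * [p*72.953987 + (1-p)*1.353791] = 30.327386; exercise = 3.340000; V(0,0) = max -> 30.327386

Answer: Price = V(0,0) = 30.3274


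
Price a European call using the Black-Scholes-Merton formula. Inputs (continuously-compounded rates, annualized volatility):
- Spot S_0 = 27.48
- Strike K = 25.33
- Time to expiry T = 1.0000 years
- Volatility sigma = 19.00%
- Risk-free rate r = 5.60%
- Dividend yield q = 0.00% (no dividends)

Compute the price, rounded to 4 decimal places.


Answer: Price = 4.1969

Derivation:
d1 = (ln(S/K) + (r - q + 0.5*sigma^2) * T) / (sigma * sqrt(T)) = 0.81852107
d2 = d1 - sigma * sqrt(T) = 0.62852107
exp(-rT) = 0.94553914; exp(-qT) = 1.00000000
C = S_0 * exp(-qT) * N(d1) - K * exp(-rT) * N(d2)
N(d1) = 0.79347014; N(d2) = 0.73516868
C = 27.4800 * 1.00000000 * 0.79347014 - 25.3300 * 0.94553914 * 0.73516868 = 4.1969


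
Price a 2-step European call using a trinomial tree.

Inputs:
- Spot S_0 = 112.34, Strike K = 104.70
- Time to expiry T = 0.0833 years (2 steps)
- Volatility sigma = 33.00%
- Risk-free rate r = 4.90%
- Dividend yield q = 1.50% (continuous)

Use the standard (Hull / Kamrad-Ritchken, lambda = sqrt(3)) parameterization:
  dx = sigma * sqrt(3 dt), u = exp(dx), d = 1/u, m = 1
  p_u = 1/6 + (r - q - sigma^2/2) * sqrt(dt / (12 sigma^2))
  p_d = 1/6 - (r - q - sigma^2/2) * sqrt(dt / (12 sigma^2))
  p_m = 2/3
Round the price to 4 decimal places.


Answer: Price = V(0,0) = 9.4503

Derivation:
dt = T/N = 0.041650; dx = sigma*sqrt(3*dt) = 0.116649
u = exp(dx) = 1.123725; d = 1/u = 0.889897
p_u = 0.163016, p_m = 0.666667, p_d = 0.170318
Discount per step: exp(-r*dt) = 0.997961
Stock lattice S(k, j) with j the centered position index:
  k=0: S(0,+0) = 112.3400
  k=1: S(1,-1) = 99.9711; S(1,+0) = 112.3400; S(1,+1) = 126.2393
  k=2: S(2,-2) = 88.9640; S(2,-1) = 99.9711; S(2,+0) = 112.3400; S(2,+1) = 126.2393; S(2,+2) = 141.8583
Terminal payoffs V(N, j) = max(S_T - K, 0):
  V(2,-2) = 0.000000; V(2,-1) = 0.000000; V(2,+0) = 7.640000; V(2,+1) = 21.539295; V(2,+2) = 37.158283
Backward induction: V(k, j) = exp(-r*dt) * [p_u * V(k+1, j+1) + p_m * V(k+1, j) + p_d * V(k+1, j-1)]
  V(1,-1) = exp(-r*dt) * [p_u*7.640000 + p_m*0.000000 + p_d*0.000000] = 1.242902
  V(1,+0) = exp(-r*dt) * [p_u*21.539295 + p_m*7.640000 + p_d*0.000000] = 8.587036
  V(1,+1) = exp(-r*dt) * [p_u*37.158283 + p_m*21.539295 + p_d*7.640000] = 21.673865
  V(0,+0) = exp(-r*dt) * [p_u*21.673865 + p_m*8.587036 + p_d*1.242902] = 9.450255
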